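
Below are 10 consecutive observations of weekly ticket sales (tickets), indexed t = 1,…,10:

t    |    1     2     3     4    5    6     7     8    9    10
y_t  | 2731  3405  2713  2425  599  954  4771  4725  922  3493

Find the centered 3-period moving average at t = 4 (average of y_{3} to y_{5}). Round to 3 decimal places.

Sum of periods 3–5: 2713 + 2425 + 599 = 5737
Divide by 3: 5737 / 3 = 1912.333

1912.333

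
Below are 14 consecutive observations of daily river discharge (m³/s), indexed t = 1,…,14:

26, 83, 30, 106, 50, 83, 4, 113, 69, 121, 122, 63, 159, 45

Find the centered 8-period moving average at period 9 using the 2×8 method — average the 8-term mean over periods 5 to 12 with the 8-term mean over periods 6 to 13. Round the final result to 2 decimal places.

Sum over 5–12: 50 + 83 + 4 + 113 + 69 + 121 + 122 + 63 = 625
Sum over 6–13: 83 + 4 + 113 + 69 + 121 + 122 + 63 + 159 = 734
CMA at t=9 = (625 + 734) / (2·8) = 1359 / 16 = 84.94

84.94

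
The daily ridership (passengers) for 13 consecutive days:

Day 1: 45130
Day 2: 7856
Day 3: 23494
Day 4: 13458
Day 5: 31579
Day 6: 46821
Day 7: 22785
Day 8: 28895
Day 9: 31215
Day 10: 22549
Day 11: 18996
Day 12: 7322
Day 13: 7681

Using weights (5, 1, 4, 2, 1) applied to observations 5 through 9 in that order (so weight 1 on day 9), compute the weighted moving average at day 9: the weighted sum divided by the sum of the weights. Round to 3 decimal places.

29604.692

Weighted sum: 5·31579 + 1·46821 + 4·22785 + 2·28895 + 1·31215 = 157895 + 46821 + 91140 + 57790 + 31215 = 384861
Weight total: 5 + 1 + 4 + 2 + 1 = 13
WMA = 384861 / 13 = 29604.692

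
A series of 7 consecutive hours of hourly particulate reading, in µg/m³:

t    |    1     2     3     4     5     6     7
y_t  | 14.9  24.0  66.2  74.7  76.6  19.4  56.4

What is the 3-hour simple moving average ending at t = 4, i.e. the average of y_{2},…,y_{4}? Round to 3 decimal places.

Sum of periods 2–4: 24.0 + 66.2 + 74.7 = 164.9
Divide by 3: 164.9 / 3 = 54.967

54.967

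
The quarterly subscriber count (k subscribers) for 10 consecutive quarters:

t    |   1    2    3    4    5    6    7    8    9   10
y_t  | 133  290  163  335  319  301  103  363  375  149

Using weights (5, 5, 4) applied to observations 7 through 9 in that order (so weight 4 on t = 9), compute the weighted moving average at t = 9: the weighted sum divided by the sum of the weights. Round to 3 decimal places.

Weighted sum: 5·103 + 5·363 + 4·375 = 515 + 1815 + 1500 = 3830
Weight total: 5 + 5 + 4 = 14
WMA = 3830 / 14 = 273.571

273.571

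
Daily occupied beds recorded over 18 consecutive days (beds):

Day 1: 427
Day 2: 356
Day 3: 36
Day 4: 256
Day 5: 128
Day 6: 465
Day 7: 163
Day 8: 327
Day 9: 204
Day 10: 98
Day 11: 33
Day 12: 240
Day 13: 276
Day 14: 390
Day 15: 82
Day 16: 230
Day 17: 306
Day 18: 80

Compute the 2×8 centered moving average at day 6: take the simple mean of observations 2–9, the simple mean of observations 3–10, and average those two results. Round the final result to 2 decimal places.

225.75

Sum over 2–9: 356 + 36 + 256 + 128 + 465 + 163 + 327 + 204 = 1935
Sum over 3–10: 36 + 256 + 128 + 465 + 163 + 327 + 204 + 98 = 1677
CMA at t=6 = (1935 + 1677) / (2·8) = 3612 / 16 = 225.75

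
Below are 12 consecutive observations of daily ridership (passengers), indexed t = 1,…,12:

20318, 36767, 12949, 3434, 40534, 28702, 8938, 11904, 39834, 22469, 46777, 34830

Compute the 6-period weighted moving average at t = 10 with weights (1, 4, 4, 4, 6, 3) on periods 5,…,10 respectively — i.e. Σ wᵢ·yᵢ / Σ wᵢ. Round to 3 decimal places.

Weighted sum: 1·40534 + 4·28702 + 4·8938 + 4·11904 + 6·39834 + 3·22469 = 40534 + 114808 + 35752 + 47616 + 239004 + 67407 = 545121
Weight total: 1 + 4 + 4 + 4 + 6 + 3 = 22
WMA = 545121 / 22 = 24778.227

24778.227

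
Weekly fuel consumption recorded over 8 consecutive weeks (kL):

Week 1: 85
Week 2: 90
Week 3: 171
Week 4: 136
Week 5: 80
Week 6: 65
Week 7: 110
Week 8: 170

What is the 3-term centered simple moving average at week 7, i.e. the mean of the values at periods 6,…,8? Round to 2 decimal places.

115.00

Sum of periods 6–8: 65 + 110 + 170 = 345
Divide by 3: 345 / 3 = 115.00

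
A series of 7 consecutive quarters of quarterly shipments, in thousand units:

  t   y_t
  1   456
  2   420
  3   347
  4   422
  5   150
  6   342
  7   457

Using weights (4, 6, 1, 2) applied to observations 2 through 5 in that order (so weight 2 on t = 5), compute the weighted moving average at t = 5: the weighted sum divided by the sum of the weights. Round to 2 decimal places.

Weighted sum: 4·420 + 6·347 + 1·422 + 2·150 = 1680 + 2082 + 422 + 300 = 4484
Weight total: 4 + 6 + 1 + 2 = 13
WMA = 4484 / 13 = 344.92

344.92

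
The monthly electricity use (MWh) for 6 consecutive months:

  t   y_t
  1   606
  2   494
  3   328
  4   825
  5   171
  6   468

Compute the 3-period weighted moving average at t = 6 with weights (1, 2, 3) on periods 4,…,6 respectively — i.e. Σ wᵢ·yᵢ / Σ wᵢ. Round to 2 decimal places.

Weighted sum: 1·825 + 2·171 + 3·468 = 825 + 342 + 1404 = 2571
Weight total: 1 + 2 + 3 = 6
WMA = 2571 / 6 = 428.50

428.50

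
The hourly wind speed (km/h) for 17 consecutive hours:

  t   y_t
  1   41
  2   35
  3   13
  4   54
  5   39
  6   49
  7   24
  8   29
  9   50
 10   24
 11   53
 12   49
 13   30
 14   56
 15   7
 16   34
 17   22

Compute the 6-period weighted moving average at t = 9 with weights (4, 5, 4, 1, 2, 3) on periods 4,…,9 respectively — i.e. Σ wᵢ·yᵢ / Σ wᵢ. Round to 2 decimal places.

44.16

Weighted sum: 4·54 + 5·39 + 4·49 + 1·24 + 2·29 + 3·50 = 216 + 195 + 196 + 24 + 58 + 150 = 839
Weight total: 4 + 5 + 4 + 1 + 2 + 3 = 19
WMA = 839 / 19 = 44.16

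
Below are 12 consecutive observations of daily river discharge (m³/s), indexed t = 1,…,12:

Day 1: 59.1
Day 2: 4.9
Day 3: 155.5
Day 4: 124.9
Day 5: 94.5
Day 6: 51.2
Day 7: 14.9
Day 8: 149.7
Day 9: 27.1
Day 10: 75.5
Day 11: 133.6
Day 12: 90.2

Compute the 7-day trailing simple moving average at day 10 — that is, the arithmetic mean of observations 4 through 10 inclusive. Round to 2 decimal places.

Sum of periods 4–10: 124.9 + 94.5 + 51.2 + 14.9 + 149.7 + 27.1 + 75.5 = 537.8
Divide by 7: 537.8 / 7 = 76.83

76.83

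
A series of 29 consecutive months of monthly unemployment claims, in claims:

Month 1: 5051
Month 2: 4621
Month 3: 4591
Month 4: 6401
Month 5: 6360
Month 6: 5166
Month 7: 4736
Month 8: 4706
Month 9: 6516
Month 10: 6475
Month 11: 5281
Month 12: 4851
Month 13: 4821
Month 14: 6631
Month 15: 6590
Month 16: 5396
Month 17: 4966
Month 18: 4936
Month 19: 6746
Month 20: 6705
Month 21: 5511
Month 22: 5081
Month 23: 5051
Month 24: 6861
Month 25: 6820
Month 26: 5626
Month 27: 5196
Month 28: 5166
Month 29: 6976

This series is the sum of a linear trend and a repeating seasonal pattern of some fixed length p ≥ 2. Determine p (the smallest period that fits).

First differences y_{t+1} − y_t: -430, -30, 1810, -41, -1194, -430, -30, 1810, -41, -1194, -430, -30, …
The difference pattern repeats every 5 terms and not for any smaller step, so p = 5.

5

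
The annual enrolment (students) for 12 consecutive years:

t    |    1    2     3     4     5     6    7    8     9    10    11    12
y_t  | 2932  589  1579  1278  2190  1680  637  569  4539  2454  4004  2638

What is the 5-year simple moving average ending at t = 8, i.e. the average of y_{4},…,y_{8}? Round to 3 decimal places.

1270.800

Sum of periods 4–8: 1278 + 2190 + 1680 + 637 + 569 = 6354
Divide by 5: 6354 / 5 = 1270.800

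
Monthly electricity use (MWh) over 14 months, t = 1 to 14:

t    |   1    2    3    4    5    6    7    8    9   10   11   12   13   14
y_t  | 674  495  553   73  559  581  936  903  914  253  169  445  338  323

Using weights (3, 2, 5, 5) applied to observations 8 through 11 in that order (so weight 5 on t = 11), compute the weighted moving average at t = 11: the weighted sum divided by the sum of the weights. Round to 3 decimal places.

Weighted sum: 3·903 + 2·914 + 5·253 + 5·169 = 2709 + 1828 + 1265 + 845 = 6647
Weight total: 3 + 2 + 5 + 5 = 15
WMA = 6647 / 15 = 443.133

443.133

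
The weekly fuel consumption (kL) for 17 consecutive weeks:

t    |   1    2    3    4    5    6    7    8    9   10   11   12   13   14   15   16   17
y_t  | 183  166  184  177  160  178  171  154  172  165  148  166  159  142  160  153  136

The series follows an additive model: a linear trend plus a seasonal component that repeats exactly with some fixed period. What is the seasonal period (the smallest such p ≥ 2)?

3

First differences y_{t+1} − y_t: -17, 18, -7, -17, 18, -7, -17, 18, …
The difference pattern repeats every 3 terms and not for any smaller step, so p = 3.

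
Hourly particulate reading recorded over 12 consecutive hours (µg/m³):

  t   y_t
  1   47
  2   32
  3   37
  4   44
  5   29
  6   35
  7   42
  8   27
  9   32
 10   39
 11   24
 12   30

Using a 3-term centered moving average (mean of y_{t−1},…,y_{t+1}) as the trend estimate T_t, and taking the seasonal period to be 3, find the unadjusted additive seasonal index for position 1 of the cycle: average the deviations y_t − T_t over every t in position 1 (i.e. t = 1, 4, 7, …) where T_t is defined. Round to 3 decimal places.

Season position 1 occurs at t = 4, 7, 10 (where T_t is defined).
t=4: T_4 = 36.66667; y_4 − T_4 = 44 − 36.66667 = 7.33333
t=7: T_7 = 34.66667; y_7 − T_7 = 42 − 34.66667 = 7.33333
t=10: T_10 = 31.66667; y_10 − T_10 = 39 − 31.66667 = 7.33333
Mean deviation: (7.33333 + 7.33333 + 7.33333) / 3 = 7.333

7.333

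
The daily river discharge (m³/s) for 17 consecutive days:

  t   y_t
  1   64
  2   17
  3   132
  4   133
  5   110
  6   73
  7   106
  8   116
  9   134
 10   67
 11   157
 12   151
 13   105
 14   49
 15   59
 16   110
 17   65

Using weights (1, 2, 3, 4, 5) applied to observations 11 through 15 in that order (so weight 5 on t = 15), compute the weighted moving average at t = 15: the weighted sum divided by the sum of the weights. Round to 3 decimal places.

84.333

Weighted sum: 1·157 + 2·151 + 3·105 + 4·49 + 5·59 = 157 + 302 + 315 + 196 + 295 = 1265
Weight total: 1 + 2 + 3 + 4 + 5 = 15
WMA = 1265 / 15 = 84.333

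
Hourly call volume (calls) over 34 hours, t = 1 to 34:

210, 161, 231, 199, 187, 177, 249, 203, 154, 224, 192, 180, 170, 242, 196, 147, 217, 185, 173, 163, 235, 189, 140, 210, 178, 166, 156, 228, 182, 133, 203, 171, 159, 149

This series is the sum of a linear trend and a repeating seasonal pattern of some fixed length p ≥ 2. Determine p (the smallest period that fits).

7

First differences y_{t+1} − y_t: -49, 70, -32, -12, -10, 72, -46, -49, 70, -32, -12, -10, 72, -46, -49, 70, …
The difference pattern repeats every 7 terms and not for any smaller step, so p = 7.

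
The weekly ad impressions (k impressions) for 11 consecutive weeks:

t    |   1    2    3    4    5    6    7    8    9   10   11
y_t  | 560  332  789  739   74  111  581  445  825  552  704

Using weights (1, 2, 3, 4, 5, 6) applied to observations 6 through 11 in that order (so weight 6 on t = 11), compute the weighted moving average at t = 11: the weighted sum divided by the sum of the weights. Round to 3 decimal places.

Weighted sum: 1·111 + 2·581 + 3·445 + 4·825 + 5·552 + 6·704 = 111 + 1162 + 1335 + 3300 + 2760 + 4224 = 12892
Weight total: 1 + 2 + 3 + 4 + 5 + 6 = 21
WMA = 12892 / 21 = 613.905

613.905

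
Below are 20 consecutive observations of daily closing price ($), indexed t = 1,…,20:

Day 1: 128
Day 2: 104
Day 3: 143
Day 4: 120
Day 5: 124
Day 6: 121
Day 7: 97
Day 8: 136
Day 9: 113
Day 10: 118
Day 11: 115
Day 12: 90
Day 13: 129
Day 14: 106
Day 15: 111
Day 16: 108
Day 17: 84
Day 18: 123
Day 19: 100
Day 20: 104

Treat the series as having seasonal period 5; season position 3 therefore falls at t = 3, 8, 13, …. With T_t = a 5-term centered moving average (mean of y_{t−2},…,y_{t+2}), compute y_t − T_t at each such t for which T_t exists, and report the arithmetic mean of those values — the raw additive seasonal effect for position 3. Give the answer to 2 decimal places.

19.05

Season position 3 occurs at t = 3, 8, 13, 18 (where T_t is defined).
t=3: T_3 = 123.8000; y_3 − T_3 = 143 − 123.8000 = 19.2000
t=8: T_8 = 117.0000; y_8 − T_8 = 136 − 117.0000 = 19.0000
t=13: T_13 = 110.2000; y_13 − T_13 = 129 − 110.2000 = 18.8000
t=18: T_18 = 103.8000; y_18 − T_18 = 123 − 103.8000 = 19.2000
Mean deviation: (19.2000 + 19.0000 + 18.8000 + 19.2000) / 4 = 19.05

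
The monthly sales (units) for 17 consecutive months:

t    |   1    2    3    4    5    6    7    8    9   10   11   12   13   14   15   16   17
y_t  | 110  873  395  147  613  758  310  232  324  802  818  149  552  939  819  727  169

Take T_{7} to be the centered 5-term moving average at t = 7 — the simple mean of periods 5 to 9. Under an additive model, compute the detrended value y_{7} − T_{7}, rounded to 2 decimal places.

Trend T_7 = (613 + 758 + 310 + 232 + 324) / 5 = 2237/5 = 447.4000
Detrended value: 310 − 447.4000 = -137.40

-137.40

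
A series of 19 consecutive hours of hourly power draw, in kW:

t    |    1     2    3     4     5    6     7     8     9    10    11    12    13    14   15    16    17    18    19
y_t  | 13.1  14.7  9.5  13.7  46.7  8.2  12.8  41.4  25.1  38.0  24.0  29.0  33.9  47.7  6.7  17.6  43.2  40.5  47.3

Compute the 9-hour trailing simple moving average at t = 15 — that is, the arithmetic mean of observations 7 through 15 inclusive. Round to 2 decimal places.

28.73

Sum of periods 7–15: 12.8 + 41.4 + 25.1 + 38.0 + 24.0 + 29.0 + 33.9 + 47.7 + 6.7 = 258.6
Divide by 9: 258.6 / 9 = 28.73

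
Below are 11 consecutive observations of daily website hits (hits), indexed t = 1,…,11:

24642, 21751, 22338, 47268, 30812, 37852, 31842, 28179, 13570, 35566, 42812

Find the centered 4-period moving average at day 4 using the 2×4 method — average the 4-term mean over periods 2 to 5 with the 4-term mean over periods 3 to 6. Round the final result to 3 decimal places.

Sum over 2–5: 21751 + 22338 + 47268 + 30812 = 122169
Sum over 3–6: 22338 + 47268 + 30812 + 37852 = 138270
CMA at t=4 = (122169 + 138270) / (2·4) = 260439 / 8 = 32554.875

32554.875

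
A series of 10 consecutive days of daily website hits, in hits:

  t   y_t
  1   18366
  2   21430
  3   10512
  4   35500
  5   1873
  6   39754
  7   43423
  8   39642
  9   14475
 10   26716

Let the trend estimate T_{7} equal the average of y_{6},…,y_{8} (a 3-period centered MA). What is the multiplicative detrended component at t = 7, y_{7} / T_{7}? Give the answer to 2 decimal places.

Trend T_7 = (39754 + 43423 + 39642) / 3 = 122819/3 = 40939.6667
Ratio to trend: 43423 / 40939.6667 = 1.06

1.06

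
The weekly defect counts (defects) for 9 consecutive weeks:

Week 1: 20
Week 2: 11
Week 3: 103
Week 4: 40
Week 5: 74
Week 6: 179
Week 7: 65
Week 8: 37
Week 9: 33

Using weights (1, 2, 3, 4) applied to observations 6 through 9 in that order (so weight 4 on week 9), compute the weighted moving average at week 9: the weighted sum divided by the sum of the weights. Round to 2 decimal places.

55.20

Weighted sum: 1·179 + 2·65 + 3·37 + 4·33 = 179 + 130 + 111 + 132 = 552
Weight total: 1 + 2 + 3 + 4 = 10
WMA = 552 / 10 = 55.20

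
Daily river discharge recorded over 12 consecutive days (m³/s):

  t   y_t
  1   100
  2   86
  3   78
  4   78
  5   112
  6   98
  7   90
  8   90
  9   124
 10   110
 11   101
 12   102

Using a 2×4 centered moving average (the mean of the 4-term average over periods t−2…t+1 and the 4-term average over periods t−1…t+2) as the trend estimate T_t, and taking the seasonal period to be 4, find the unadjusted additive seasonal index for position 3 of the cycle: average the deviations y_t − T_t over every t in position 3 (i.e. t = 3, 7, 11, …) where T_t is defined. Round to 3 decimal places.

Season position 3 occurs at t = 3, 7 (where T_t is defined).
t=3: T_3 = 87.00000; y_3 − T_3 = 78 − 87.00000 = -9.00000
t=7: T_7 = 99.00000; y_7 − T_7 = 90 − 99.00000 = -9.00000
Mean deviation: (-9.00000 + -9.00000) / 2 = -9.000

-9.000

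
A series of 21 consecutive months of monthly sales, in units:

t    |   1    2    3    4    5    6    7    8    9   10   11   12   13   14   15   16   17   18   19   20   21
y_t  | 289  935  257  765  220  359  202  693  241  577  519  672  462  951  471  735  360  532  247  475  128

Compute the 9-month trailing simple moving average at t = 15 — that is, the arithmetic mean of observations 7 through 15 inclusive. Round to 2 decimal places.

Sum of periods 7–15: 202 + 693 + 241 + 577 + 519 + 672 + 462 + 951 + 471 = 4788
Divide by 9: 4788 / 9 = 532.00

532.00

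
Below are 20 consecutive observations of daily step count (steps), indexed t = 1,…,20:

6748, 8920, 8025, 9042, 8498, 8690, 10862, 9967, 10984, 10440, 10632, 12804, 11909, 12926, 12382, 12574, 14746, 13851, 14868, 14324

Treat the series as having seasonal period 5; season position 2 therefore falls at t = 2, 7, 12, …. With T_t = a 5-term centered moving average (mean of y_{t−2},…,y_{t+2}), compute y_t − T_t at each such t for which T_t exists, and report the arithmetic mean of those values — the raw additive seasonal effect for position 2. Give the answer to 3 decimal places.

1061.800

Season position 2 occurs at t = 7, 12, 17 (where T_t is defined).
t=7: T_7 = 9800.20000; y_7 − T_7 = 10862 − 9800.20000 = 1061.80000
t=12: T_12 = 11742.20000; y_12 − T_12 = 12804 − 11742.20000 = 1061.80000
t=17: T_17 = 13684.20000; y_17 − T_17 = 14746 − 13684.20000 = 1061.80000
Mean deviation: (1061.80000 + 1061.80000 + 1061.80000) / 3 = 1061.800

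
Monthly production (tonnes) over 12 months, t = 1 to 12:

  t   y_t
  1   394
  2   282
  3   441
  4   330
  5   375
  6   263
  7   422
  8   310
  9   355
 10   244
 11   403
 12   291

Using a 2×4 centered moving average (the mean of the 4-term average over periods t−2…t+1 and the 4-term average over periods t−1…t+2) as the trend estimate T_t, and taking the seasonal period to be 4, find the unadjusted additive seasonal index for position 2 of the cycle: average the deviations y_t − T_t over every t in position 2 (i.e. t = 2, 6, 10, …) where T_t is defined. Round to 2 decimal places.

-81.81

Season position 2 occurs at t = 6, 10 (where T_t is defined).
t=6: T_6 = 345.0000; y_6 − T_6 = 263 − 345.0000 = -82.0000
t=10: T_10 = 325.6250; y_10 − T_10 = 244 − 325.6250 = -81.6250
Mean deviation: (-82.0000 + -81.6250) / 2 = -81.81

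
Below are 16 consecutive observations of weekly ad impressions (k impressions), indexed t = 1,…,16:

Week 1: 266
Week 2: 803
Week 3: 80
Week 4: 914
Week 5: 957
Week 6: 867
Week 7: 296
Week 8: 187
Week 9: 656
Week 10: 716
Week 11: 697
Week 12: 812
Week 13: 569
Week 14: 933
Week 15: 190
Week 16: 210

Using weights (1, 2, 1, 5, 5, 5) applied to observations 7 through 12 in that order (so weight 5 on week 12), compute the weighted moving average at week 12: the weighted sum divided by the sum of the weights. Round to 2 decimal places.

Weighted sum: 1·296 + 2·187 + 1·656 + 5·716 + 5·697 + 5·812 = 296 + 374 + 656 + 3580 + 3485 + 4060 = 12451
Weight total: 1 + 2 + 1 + 5 + 5 + 5 = 19
WMA = 12451 / 19 = 655.32

655.32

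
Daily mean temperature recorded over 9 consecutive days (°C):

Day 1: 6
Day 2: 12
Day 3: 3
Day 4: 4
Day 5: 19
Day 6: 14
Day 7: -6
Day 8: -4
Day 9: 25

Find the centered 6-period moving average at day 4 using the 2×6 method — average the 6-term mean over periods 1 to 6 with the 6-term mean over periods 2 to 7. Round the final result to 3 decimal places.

Sum over 1–6: 6 + 12 + 3 + 4 + 19 + 14 = 58
Sum over 2–7: 12 + 3 + 4 + 19 + 14 + (-6) = 46
CMA at t=4 = (58 + 46) / (2·6) = 104 / 12 = 8.667

8.667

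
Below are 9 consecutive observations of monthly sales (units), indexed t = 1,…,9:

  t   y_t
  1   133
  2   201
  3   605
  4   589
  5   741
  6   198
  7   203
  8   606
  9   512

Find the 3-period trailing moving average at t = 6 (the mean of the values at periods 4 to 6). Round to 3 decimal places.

Sum of periods 4–6: 589 + 741 + 198 = 1528
Divide by 3: 1528 / 3 = 509.333

509.333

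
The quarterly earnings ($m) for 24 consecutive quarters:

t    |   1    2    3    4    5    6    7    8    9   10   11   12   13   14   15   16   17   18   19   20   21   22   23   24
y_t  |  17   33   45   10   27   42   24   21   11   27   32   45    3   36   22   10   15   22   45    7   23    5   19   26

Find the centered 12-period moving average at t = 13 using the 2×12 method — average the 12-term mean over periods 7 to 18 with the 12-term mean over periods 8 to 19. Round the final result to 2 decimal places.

23.21

Sum over 7–18: 24 + 21 + 11 + 27 + 32 + 45 + 3 + 36 + 22 + 10 + 15 + 22 = 268
Sum over 8–19: 21 + 11 + 27 + 32 + 45 + 3 + 36 + 22 + 10 + 15 + 22 + 45 = 289
CMA at t=13 = (268 + 289) / (2·12) = 557 / 24 = 23.21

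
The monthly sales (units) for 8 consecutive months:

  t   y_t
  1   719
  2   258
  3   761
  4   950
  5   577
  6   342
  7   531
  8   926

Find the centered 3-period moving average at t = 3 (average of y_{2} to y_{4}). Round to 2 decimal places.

656.33

Sum of periods 2–4: 258 + 761 + 950 = 1969
Divide by 3: 1969 / 3 = 656.33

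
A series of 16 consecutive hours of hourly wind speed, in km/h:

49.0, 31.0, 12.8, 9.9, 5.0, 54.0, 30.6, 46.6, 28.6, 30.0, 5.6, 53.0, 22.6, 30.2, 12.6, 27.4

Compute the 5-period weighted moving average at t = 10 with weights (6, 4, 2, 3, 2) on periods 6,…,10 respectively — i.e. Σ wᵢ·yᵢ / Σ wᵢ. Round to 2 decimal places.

40.32

Weighted sum: 6·54.0 + 4·30.6 + 2·46.6 + 3·28.6 + 2·30.0 = 324.0 + 122.4 + 93.2 + 85.8 + 60.0 = 685.4
Weight total: 6 + 4 + 2 + 3 + 2 = 17
WMA = 685.4 / 17 = 40.32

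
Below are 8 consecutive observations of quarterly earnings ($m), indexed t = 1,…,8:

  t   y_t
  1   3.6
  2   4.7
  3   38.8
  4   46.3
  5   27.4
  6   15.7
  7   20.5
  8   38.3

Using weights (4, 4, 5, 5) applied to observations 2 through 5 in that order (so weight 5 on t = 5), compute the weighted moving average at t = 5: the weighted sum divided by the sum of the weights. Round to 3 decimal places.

Weighted sum: 4·4.7 + 4·38.8 + 5·46.3 + 5·27.4 = 18.8 + 155.2 + 231.5 + 137.0 = 542.5
Weight total: 4 + 4 + 5 + 5 = 18
WMA = 542.5 / 18 = 30.139

30.139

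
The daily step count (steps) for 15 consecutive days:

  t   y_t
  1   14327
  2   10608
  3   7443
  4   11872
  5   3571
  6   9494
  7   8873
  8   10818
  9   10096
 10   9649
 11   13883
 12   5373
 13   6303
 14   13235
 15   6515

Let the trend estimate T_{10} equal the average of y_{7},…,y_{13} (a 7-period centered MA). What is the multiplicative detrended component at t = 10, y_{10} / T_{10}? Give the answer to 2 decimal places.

1.04

Trend T_10 = (8873 + 10818 + 10096 + 9649 + 13883 + 5373 + 6303) / 7 = 64995/7 = 9285.0000
Ratio to trend: 9649 / 9285.0000 = 1.04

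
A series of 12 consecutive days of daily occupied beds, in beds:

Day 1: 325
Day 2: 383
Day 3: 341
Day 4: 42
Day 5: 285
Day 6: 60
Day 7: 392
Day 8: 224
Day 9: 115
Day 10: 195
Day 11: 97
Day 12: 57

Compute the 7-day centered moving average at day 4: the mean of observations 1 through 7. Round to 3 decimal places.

261.143

Sum of periods 1–7: 325 + 383 + 341 + 42 + 285 + 60 + 392 = 1828
Divide by 7: 1828 / 7 = 261.143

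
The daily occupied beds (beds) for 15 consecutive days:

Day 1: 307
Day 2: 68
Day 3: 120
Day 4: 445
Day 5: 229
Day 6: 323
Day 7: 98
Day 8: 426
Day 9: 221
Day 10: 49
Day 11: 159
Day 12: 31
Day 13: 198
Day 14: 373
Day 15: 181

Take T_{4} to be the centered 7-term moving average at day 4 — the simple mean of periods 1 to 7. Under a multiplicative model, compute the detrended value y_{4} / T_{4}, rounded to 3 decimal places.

Trend T_4 = (307 + 68 + 120 + 445 + 229 + 323 + 98) / 7 = 1590/7 = 227.14286
Ratio to trend: 445 / 227.14286 = 1.959

1.959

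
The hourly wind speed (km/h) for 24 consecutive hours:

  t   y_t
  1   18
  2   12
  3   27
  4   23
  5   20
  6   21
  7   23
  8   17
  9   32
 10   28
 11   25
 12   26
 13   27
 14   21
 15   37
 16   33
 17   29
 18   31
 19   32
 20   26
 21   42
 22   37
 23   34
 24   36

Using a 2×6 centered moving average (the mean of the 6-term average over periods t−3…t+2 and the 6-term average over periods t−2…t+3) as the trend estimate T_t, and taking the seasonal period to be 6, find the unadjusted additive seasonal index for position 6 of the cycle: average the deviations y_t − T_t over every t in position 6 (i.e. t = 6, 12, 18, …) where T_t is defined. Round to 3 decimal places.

-0.972

Season position 6 occurs at t = 6, 12, 18 (where T_t is defined).
t=6: T_6 = 22.25000; y_6 − T_6 = 21 − 22.25000 = -1.25000
t=12: T_12 = 26.91667; y_12 − T_12 = 26 − 26.91667 = -0.91667
t=18: T_18 = 31.75000; y_18 − T_18 = 31 − 31.75000 = -0.75000
Mean deviation: (-1.25000 + -0.91667 + -0.75000) / 3 = -0.972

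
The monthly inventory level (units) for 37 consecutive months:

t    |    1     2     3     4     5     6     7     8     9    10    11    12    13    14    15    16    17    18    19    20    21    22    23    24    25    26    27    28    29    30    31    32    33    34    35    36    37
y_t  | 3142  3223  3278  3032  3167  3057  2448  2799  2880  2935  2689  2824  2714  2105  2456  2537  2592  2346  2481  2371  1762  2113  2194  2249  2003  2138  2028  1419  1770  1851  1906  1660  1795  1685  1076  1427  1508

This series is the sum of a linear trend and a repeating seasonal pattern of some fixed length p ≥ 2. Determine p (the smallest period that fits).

7

First differences y_{t+1} − y_t: 81, 55, -246, 135, -110, -609, 351, 81, 55, -246, 135, -110, -609, 351, 81, 55, …
The difference pattern repeats every 7 terms and not for any smaller step, so p = 7.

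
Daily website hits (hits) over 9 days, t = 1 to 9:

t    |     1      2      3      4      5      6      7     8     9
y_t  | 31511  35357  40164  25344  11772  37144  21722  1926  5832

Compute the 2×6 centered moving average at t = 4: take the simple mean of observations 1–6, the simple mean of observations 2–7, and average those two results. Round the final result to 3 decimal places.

Sum over 1–6: 31511 + 35357 + 40164 + 25344 + 11772 + 37144 = 181292
Sum over 2–7: 35357 + 40164 + 25344 + 11772 + 37144 + 21722 = 171503
CMA at t=4 = (181292 + 171503) / (2·6) = 352795 / 12 = 29399.583

29399.583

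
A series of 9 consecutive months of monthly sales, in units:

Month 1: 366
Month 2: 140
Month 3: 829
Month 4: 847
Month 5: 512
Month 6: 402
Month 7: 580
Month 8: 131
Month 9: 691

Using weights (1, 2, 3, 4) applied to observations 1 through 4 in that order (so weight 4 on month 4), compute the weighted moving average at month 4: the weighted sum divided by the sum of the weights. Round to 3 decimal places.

652.100

Weighted sum: 1·366 + 2·140 + 3·829 + 4·847 = 366 + 280 + 2487 + 3388 = 6521
Weight total: 1 + 2 + 3 + 4 = 10
WMA = 6521 / 10 = 652.100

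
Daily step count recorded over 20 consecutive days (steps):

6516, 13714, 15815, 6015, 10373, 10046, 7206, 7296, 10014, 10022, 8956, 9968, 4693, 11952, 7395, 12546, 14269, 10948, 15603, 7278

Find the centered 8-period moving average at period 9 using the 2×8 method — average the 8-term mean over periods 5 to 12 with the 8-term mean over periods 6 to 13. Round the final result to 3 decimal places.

Sum over 5–12: 10373 + 10046 + 7206 + 7296 + 10014 + 10022 + 8956 + 9968 = 73881
Sum over 6–13: 10046 + 7206 + 7296 + 10014 + 10022 + 8956 + 9968 + 4693 = 68201
CMA at t=9 = (73881 + 68201) / (2·8) = 142082 / 16 = 8880.125

8880.125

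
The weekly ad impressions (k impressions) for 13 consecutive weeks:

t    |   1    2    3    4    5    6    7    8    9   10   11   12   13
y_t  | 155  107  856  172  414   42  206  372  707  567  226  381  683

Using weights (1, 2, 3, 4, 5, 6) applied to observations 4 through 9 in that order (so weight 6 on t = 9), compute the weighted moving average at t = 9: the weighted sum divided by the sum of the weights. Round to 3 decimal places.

Weighted sum: 1·172 + 2·414 + 3·42 + 4·206 + 5·372 + 6·707 = 172 + 828 + 126 + 824 + 1860 + 4242 = 8052
Weight total: 1 + 2 + 3 + 4 + 5 + 6 = 21
WMA = 8052 / 21 = 383.429

383.429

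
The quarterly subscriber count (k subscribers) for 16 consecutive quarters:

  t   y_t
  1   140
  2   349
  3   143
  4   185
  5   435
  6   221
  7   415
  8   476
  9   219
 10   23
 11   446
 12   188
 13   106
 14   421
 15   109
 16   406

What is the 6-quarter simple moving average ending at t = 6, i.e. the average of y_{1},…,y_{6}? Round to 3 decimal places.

Sum of periods 1–6: 140 + 349 + 143 + 185 + 435 + 221 = 1473
Divide by 6: 1473 / 6 = 245.500

245.500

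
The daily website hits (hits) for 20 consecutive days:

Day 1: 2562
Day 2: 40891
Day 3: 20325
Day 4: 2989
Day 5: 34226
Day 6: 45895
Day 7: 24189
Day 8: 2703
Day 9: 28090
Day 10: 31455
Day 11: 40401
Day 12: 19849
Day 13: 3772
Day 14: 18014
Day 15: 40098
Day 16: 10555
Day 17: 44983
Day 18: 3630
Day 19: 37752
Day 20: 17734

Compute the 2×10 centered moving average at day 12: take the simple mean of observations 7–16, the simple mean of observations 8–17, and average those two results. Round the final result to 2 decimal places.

22952.30

Sum over 7–16: 24189 + 2703 + 28090 + 31455 + 40401 + 19849 + 3772 + 18014 + 40098 + 10555 = 219126
Sum over 8–17: 2703 + 28090 + 31455 + 40401 + 19849 + 3772 + 18014 + 40098 + 10555 + 44983 = 239920
CMA at t=12 = (219126 + 239920) / (2·10) = 459046 / 20 = 22952.30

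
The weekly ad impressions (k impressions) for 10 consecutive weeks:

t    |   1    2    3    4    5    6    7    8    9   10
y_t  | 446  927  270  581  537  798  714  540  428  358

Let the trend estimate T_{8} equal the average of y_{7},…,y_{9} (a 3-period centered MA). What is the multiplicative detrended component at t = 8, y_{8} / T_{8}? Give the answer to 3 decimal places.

0.963

Trend T_8 = (714 + 540 + 428) / 3 = 1682/3 = 560.66667
Ratio to trend: 540 / 560.66667 = 0.963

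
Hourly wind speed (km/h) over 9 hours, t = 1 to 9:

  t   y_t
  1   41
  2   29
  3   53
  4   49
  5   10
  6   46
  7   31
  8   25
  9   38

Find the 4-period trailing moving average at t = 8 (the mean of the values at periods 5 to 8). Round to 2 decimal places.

28.00

Sum of periods 5–8: 10 + 46 + 31 + 25 = 112
Divide by 4: 112 / 4 = 28.00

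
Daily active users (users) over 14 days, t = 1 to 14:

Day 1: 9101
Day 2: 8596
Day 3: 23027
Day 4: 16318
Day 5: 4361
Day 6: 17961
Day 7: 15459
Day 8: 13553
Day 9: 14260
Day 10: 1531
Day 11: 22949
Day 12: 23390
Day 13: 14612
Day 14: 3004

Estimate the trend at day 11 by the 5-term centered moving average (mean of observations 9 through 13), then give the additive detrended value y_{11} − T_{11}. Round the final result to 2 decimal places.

7600.60

Trend T_11 = (14260 + 1531 + 22949 + 23390 + 14612) / 5 = 76742/5 = 15348.4000
Detrended value: 22949 − 15348.4000 = 7600.60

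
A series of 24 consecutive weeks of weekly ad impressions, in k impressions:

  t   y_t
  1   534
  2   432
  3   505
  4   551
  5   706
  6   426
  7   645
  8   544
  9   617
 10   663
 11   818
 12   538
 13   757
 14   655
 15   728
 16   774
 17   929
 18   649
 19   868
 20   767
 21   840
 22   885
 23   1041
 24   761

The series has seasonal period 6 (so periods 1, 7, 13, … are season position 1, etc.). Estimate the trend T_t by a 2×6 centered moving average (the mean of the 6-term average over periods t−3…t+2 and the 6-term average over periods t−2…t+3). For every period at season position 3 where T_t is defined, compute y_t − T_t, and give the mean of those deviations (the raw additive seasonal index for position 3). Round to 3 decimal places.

Season position 3 occurs at t = 9, 15, 21 (where T_t is defined).
t=9: T_9 = 628.16667; y_9 − T_9 = 617 − 628.16667 = -11.16667
t=15: T_15 = 739.41667; y_15 − T_15 = 728 − 739.41667 = -11.41667
t=21: T_21 = 851.00000; y_21 − T_21 = 840 − 851.00000 = -11.00000
Mean deviation: (-11.16667 + -11.41667 + -11.00000) / 3 = -11.194

-11.194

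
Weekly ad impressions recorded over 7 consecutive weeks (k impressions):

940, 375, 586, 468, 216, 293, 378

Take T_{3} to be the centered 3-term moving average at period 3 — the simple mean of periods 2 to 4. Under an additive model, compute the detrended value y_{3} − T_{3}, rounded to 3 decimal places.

109.667

Trend T_3 = (375 + 586 + 468) / 3 = 1429/3 = 476.33333
Detrended value: 586 − 476.33333 = 109.667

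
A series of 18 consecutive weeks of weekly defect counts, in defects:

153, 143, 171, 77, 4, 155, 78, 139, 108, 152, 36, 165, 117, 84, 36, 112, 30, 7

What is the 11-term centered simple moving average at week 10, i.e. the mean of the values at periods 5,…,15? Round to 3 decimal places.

Sum of periods 5–15: 4 + 155 + 78 + 139 + 108 + 152 + 36 + 165 + 117 + 84 + 36 = 1074
Divide by 11: 1074 / 11 = 97.636

97.636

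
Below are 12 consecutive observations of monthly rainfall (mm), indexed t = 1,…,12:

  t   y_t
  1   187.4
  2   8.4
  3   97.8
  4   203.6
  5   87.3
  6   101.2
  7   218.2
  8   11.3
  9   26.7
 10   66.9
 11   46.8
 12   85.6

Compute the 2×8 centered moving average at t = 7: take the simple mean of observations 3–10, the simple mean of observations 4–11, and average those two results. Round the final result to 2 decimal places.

98.44

Sum over 3–10: 97.8 + 203.6 + 87.3 + 101.2 + 218.2 + 11.3 + 26.7 + 66.9 = 813.0
Sum over 4–11: 203.6 + 87.3 + 101.2 + 218.2 + 11.3 + 26.7 + 66.9 + 46.8 = 762.0
CMA at t=7 = (813.0 + 762.0) / (2·8) = 1575.0 / 16 = 98.44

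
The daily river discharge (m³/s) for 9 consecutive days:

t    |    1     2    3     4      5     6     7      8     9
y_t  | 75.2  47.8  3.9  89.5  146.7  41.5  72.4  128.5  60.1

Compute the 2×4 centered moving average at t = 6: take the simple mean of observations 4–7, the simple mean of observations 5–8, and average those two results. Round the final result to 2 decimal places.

92.40

Sum over 4–7: 89.5 + 146.7 + 41.5 + 72.4 = 350.1
Sum over 5–8: 146.7 + 41.5 + 72.4 + 128.5 = 389.1
CMA at t=6 = (350.1 + 389.1) / (2·4) = 739.2 / 8 = 92.40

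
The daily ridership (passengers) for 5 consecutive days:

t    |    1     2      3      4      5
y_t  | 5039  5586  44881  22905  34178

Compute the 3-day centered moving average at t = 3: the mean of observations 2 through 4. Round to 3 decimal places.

Sum of periods 2–4: 5586 + 44881 + 22905 = 73372
Divide by 3: 73372 / 3 = 24457.333

24457.333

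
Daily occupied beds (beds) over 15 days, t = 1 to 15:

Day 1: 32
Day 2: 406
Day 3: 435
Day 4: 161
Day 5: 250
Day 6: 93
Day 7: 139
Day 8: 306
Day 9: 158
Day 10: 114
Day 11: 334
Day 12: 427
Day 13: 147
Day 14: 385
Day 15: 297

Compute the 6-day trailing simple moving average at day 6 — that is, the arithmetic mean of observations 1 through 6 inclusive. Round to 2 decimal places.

229.50

Sum of periods 1–6: 32 + 406 + 435 + 161 + 250 + 93 = 1377
Divide by 6: 1377 / 6 = 229.50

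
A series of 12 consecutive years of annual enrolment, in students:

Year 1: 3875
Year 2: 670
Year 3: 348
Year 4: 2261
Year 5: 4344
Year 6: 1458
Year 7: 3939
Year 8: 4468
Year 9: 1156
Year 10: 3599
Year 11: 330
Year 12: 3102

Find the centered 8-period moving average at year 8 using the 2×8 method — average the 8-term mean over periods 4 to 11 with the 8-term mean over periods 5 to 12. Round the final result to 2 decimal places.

2746.94

Sum over 4–11: 2261 + 4344 + 1458 + 3939 + 4468 + 1156 + 3599 + 330 = 21555
Sum over 5–12: 4344 + 1458 + 3939 + 4468 + 1156 + 3599 + 330 + 3102 = 22396
CMA at t=8 = (21555 + 22396) / (2·8) = 43951 / 16 = 2746.94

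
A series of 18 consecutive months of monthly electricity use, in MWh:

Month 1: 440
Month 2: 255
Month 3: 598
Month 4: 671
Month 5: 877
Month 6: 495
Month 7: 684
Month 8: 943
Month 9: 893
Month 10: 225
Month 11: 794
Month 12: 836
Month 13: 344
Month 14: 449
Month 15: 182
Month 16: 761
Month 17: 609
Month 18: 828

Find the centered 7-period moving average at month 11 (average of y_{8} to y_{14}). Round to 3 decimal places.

640.571

Sum of periods 8–14: 943 + 893 + 225 + 794 + 836 + 344 + 449 = 4484
Divide by 7: 4484 / 7 = 640.571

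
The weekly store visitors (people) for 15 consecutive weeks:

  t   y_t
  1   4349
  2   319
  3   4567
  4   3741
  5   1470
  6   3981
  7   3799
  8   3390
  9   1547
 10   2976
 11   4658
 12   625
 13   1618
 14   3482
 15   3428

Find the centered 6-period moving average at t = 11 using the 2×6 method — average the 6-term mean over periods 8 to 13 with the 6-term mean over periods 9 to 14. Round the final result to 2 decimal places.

2476.67

Sum over 8–13: 3390 + 1547 + 2976 + 4658 + 625 + 1618 = 14814
Sum over 9–14: 1547 + 2976 + 4658 + 625 + 1618 + 3482 = 14906
CMA at t=11 = (14814 + 14906) / (2·6) = 29720 / 12 = 2476.67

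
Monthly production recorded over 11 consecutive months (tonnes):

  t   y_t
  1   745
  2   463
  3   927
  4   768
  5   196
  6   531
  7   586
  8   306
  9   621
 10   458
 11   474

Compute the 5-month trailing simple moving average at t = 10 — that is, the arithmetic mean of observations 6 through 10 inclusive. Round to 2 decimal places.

500.40

Sum of periods 6–10: 531 + 586 + 306 + 621 + 458 = 2502
Divide by 5: 2502 / 5 = 500.40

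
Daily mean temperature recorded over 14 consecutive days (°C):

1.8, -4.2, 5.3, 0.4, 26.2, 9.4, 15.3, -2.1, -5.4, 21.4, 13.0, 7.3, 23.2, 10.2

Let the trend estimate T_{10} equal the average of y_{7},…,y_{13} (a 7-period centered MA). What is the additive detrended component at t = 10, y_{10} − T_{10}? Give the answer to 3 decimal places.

Trend T_10 = (15.3 + (-2.1) + (-5.4) + 21.4 + 13.0 + 7.3 + 23.2) / 7 = 72.7/7 = 10.38571
Detrended value: 21.4 − 10.38571 = 11.014

11.014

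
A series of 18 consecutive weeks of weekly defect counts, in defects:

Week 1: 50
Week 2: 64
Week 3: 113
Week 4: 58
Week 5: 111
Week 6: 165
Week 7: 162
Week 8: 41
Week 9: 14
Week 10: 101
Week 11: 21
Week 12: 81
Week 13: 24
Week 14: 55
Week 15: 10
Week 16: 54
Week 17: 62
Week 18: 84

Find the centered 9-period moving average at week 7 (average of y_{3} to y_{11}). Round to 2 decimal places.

87.33

Sum of periods 3–11: 113 + 58 + 111 + 165 + 162 + 41 + 14 + 101 + 21 = 786
Divide by 9: 786 / 9 = 87.33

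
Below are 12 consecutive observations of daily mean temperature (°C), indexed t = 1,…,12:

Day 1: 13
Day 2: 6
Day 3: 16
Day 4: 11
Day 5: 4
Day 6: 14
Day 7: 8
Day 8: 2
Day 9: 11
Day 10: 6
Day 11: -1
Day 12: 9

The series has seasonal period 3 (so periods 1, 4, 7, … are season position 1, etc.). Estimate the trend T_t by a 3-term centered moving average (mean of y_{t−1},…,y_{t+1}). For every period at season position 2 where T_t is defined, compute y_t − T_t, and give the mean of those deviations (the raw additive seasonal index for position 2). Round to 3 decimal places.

-5.500

Season position 2 occurs at t = 2, 5, 8, 11 (where T_t is defined).
t=2: T_2 = 11.66667; y_2 − T_2 = 6 − 11.66667 = -5.66667
t=5: T_5 = 9.66667; y_5 − T_5 = 4 − 9.66667 = -5.66667
t=8: T_8 = 7.00000; y_8 − T_8 = 2 − 7.00000 = -5.00000
t=11: T_11 = 4.66667; y_11 − T_11 = -1 − 4.66667 = -5.66667
Mean deviation: (-5.66667 + -5.66667 + -5.00000 + -5.66667) / 4 = -5.500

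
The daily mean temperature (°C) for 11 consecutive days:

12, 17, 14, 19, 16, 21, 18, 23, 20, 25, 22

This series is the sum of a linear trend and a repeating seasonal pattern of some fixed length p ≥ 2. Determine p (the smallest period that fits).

First differences y_{t+1} − y_t: 5, -3, 5, -3, 5, -3, …
The difference pattern repeats every 2 terms and not for any smaller step, so p = 2.

2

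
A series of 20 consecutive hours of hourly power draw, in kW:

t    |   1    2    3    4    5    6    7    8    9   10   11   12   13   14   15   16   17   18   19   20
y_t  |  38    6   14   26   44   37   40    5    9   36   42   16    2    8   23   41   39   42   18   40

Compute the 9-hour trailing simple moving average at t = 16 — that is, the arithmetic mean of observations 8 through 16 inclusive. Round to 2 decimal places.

20.22

Sum of periods 8–16: 5 + 9 + 36 + 42 + 16 + 2 + 8 + 23 + 41 = 182
Divide by 9: 182 / 9 = 20.22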